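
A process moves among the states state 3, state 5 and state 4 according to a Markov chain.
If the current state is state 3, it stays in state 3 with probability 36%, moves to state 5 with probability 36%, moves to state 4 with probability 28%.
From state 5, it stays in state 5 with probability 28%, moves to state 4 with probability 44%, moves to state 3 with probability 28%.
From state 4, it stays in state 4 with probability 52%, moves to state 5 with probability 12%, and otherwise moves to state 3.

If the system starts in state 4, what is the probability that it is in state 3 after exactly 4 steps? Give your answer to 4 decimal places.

Propagate the distribution vector 4 steps from state 4.
After 0 steps: (0.0000, 0.0000, 1.0000)
After 1 step: (0.3600, 0.1200, 0.5200)
After 2 steps: (0.3504, 0.2256, 0.4240)
After 3 steps: (0.3420, 0.2402, 0.4179)
After 4 steps: (0.3408, 0.2405, 0.4187)
P(in state 3 after 4 steps) = 0.3408

0.3408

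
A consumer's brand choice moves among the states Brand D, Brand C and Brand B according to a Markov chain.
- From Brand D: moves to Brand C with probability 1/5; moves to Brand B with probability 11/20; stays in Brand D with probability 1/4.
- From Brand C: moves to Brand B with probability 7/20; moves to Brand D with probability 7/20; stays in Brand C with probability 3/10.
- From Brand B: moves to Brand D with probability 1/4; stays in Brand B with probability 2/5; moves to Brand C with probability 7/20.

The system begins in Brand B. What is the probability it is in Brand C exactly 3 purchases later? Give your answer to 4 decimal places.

Propagate the distribution vector 3 purchases from Brand B.
After 0 purchases: (0.0000, 0.0000, 1.0000)
After 1 purchase: (0.2500, 0.3500, 0.4000)
After 2 purchases: (0.2850, 0.2950, 0.4200)
After 3 purchases: (0.2795, 0.2925, 0.4280)
P(in Brand C after 3 purchases) = 0.2925

0.2925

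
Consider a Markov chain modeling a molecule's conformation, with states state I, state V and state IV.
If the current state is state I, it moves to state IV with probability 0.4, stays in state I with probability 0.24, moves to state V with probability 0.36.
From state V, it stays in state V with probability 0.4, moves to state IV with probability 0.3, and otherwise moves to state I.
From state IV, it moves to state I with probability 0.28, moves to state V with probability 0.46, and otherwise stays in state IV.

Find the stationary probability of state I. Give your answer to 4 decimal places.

Let the stationary distribution be π with π = πP and π_1 + π_2 + π_3 = 1.
π_1 = 0.24·π_1 + 0.3·π_2 + 0.28·π_3
π_2 = 0.36·π_1 + 0.4·π_2 + 0.46·π_3
Solving with the normalization constraint gives π = (0.2771, 0.4078, 0.3151).
So the stationary probability of state I is 0.2771.

0.2771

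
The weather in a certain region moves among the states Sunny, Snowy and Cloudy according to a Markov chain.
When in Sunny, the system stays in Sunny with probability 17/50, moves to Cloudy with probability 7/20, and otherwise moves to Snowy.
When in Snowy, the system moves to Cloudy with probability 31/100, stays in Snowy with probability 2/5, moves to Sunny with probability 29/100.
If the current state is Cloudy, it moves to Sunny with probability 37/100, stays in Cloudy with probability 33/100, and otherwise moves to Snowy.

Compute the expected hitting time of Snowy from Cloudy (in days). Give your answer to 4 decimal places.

Let t(s) be the expected number of days to first reach Snowy from state s, with t(Snowy) = 0. Conditioning on the first day:
t(Sunny) = 1 + 0.34·t(Sunny) + 0.35·t(Cloudy)
t(Cloudy) = 1 + 0.37·t(Sunny) + 0.33·t(Cloudy)
Solving: t(Sunny) = 3.2619, t(Cloudy) = 3.2939.
Expected days from Cloudy to Snowy: 3.2939.

3.2939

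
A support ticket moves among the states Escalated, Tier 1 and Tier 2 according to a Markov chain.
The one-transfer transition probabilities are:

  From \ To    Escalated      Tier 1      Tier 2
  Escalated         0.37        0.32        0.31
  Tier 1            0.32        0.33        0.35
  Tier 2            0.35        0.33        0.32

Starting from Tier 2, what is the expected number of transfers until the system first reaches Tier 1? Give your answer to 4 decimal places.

3.0635

Let t(s) be the expected number of transfers to first reach Tier 1 from state s, with t(Tier 1) = 0. Conditioning on the first transfer:
t(Escalated) = 1 + 0.37·t(Escalated) + 0.31·t(Tier 2)
t(Tier 2) = 1 + 0.35·t(Escalated) + 0.32·t(Tier 2)
Solving: t(Escalated) = 3.0947, t(Tier 2) = 3.0635.
Expected transfers from Tier 2 to Tier 1: 3.0635.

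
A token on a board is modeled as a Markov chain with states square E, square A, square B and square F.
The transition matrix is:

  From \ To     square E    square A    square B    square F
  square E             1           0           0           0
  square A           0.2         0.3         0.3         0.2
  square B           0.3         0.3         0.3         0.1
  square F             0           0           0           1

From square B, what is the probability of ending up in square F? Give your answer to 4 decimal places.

Let h(s) be the probability of absorption at square F starting from transient state s. Then h(square F) = 1 and h(square E) = 0. By first-step analysis:
h(square A) = 0.2·0 + 0.3·h(square A) + 0.3·h(square B) + 0.2·1
h(square B) = 0.3·0 + 0.3·h(square A) + 0.3·h(square B) + 0.1·1
Solving: h(square A) = 0.4250, h(square B) = 0.3250.
Starting from square B, the probability is 0.3250.

0.3250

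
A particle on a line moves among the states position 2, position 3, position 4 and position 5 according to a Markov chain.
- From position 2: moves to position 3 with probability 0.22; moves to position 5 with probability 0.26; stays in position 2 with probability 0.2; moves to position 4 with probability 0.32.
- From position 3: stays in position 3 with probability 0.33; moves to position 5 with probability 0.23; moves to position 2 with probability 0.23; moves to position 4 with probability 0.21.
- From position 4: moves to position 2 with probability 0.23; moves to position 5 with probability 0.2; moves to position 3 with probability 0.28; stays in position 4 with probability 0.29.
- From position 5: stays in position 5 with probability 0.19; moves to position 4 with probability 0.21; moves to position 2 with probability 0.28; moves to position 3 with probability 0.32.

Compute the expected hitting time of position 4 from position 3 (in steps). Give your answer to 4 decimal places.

4.2412

Let t(s) be the expected number of steps to first reach position 4 from state s, with t(position 4) = 0. Conditioning on the first step:
t(position 2) = 1 + 0.2·t(position 2) + 0.22·t(position 3) + 0.26·t(position 5)
t(position 3) = 1 + 0.23·t(position 2) + 0.33·t(position 3) + 0.23·t(position 5)
t(position 5) = 1 + 0.28·t(position 2) + 0.32·t(position 3) + 0.19·t(position 5)
Solving: t(position 2) = 3.7877, t(position 3) = 4.2412, t(position 5) = 4.2194.
Expected steps from position 3 to position 4: 4.2412.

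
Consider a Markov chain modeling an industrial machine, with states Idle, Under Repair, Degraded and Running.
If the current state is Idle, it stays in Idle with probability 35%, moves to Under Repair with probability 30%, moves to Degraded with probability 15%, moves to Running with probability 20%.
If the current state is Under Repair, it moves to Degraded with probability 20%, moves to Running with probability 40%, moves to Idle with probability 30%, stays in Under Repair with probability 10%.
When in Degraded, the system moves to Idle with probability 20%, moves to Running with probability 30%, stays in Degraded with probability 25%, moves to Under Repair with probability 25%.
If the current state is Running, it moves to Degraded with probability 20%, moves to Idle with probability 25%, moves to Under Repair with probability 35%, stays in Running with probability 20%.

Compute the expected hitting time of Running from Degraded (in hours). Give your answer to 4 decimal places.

Let t(s) be the expected number of hours to first reach Running from state s, with t(Running) = 0. Conditioning on the first hour:
t(Idle) = 1 + 0.35·t(Idle) + 0.3·t(Under Repair) + 0.15·t(Degraded)
t(Under Repair) = 1 + 0.3·t(Idle) + 0.1·t(Under Repair) + 0.2·t(Degraded)
t(Degraded) = 1 + 0.2·t(Idle) + 0.25·t(Under Repair) + 0.25·t(Degraded)
Solving: t(Idle) = 3.7522, t(Under Repair) = 3.1109, t(Degraded) = 3.3709.
Expected hours from Degraded to Running: 3.3709.

3.3709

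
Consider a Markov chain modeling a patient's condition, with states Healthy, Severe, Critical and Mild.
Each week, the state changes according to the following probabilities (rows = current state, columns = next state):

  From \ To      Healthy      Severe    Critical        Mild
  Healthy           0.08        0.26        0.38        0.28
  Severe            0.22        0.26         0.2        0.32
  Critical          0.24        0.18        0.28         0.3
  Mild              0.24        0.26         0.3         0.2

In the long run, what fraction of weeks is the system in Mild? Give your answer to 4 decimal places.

0.2733

Let the stationary distribution be π with π = πP and π_1 + π_2 + π_3 + π_4 = 1.
π_1 = 0.08·π_1 + 0.22·π_2 + 0.24·π_3 + 0.24·π_4
π_2 = 0.26·π_1 + 0.26·π_2 + 0.18·π_3 + 0.26·π_4
π_3 = 0.38·π_1 + 0.2·π_2 + 0.28·π_3 + 0.3·π_4
Solving with the normalization constraint gives π = (0.2028, 0.2371, 0.2868, 0.2733).
So the stationary probability of Mild is 0.2733.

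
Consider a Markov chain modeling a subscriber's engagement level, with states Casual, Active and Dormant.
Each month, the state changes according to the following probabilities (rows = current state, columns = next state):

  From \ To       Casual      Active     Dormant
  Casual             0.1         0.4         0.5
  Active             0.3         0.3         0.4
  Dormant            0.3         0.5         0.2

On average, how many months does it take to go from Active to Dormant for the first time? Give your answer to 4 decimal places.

Let t(s) be the expected number of months to first reach Dormant from state s, with t(Dormant) = 0. Conditioning on the first month:
t(Casual) = 1 + 0.1·t(Casual) + 0.4·t(Active)
t(Active) = 1 + 0.3·t(Casual) + 0.3·t(Active)
Solving: t(Casual) = 2.1569, t(Active) = 2.3529.
Expected months from Active to Dormant: 2.3529.

2.3529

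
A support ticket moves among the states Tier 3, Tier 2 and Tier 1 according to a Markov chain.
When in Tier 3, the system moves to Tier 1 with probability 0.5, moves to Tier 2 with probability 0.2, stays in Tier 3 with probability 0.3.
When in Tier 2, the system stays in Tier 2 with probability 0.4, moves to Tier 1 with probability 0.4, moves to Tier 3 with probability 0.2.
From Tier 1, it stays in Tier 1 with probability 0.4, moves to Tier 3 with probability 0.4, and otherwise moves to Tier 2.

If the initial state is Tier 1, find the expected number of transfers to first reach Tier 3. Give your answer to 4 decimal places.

Let t(s) be the expected number of transfers to first reach Tier 3 from state s, with t(Tier 3) = 0. Conditioning on the first transfer:
t(Tier 2) = 1 + 0.4·t(Tier 2) + 0.4·t(Tier 1)
t(Tier 1) = 1 + 0.2·t(Tier 2) + 0.4·t(Tier 1)
Solving: t(Tier 2) = 3.5714, t(Tier 1) = 2.8571.
Expected transfers from Tier 1 to Tier 3: 2.8571.

2.8571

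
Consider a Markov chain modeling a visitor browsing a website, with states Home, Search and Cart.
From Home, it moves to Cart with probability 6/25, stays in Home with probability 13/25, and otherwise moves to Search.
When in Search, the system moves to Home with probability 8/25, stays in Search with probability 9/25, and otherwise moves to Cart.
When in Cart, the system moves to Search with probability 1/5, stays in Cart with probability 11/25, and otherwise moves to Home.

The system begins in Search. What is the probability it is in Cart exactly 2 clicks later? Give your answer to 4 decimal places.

Sum over the intermediate state after 1 click:
P = P(Search→Home)·P(Home→Cart) + P(Search→Search)·P(Search→Cart) + P(Search→Cart)·P(Cart→Cart)
  = 0.32×0.24 + 0.36×0.32 + 0.32×0.44
  = 0.0768 + 0.1152 + 0.1408 = 0.3328

0.3328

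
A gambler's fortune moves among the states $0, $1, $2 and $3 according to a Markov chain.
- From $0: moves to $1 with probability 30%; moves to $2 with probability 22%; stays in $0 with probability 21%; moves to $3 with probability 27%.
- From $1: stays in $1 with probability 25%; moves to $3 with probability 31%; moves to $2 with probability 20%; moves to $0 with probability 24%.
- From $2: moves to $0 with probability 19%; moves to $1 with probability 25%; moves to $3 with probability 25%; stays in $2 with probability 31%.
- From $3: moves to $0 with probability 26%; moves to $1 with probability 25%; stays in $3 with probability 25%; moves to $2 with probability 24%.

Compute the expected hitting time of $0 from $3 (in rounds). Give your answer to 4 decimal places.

4.2072

Let t(s) be the expected number of rounds to first reach $0 from state s, with t($0) = 0. Conditioning on the first round:
t($1) = 1 + 0.25·t($1) + 0.2·t($2) + 0.31·t($3)
t($2) = 1 + 0.25·t($1) + 0.31·t($2) + 0.25·t($3)
t($3) = 1 + 0.25·t($1) + 0.24·t($2) + 0.25·t($3)
Solving: t($1) = 4.2787, t($2) = 4.5239, t($3) = 4.2072.
Expected rounds from $3 to $0: 4.2072.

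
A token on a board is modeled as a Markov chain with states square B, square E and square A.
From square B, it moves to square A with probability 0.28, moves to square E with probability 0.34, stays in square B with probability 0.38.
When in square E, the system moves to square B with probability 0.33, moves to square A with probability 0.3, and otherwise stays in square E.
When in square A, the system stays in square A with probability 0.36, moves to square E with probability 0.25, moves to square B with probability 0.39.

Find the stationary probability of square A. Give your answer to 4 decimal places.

0.3113

Let the stationary distribution be π with π = πP and π_1 + π_2 + π_3 = 1.
π_1 = 0.38·π_1 + 0.33·π_2 + 0.39·π_3
π_2 = 0.34·π_1 + 0.37·π_2 + 0.25·π_3
Solving with the normalization constraint gives π = (0.3670, 0.3216, 0.3113).
So the stationary probability of square A is 0.3113.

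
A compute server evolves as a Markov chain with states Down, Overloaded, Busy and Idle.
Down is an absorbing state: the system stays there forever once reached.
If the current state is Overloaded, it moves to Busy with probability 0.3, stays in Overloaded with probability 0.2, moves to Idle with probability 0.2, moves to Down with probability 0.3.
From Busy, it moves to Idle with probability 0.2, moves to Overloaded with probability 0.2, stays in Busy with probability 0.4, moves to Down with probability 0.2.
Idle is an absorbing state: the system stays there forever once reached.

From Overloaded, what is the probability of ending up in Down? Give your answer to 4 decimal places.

0.5714

Let h(s) be the probability of absorption at Down starting from transient state s. Then h(Down) = 1 and h(Idle) = 0. By first-step analysis:
h(Overloaded) = 0.3·1 + 0.2·h(Overloaded) + 0.3·h(Busy) + 0.2·0
h(Busy) = 0.2·1 + 0.2·h(Overloaded) + 0.4·h(Busy) + 0.2·0
Solving: h(Overloaded) = 0.5714, h(Busy) = 0.5238.
Starting from Overloaded, the probability is 0.5714.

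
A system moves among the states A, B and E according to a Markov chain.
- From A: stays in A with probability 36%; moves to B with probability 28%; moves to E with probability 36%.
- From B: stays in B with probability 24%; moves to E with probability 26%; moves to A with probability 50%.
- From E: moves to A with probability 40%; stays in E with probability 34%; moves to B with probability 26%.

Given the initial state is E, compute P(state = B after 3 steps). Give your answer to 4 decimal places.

0.2629

Propagate the distribution vector 3 steps from E.
After 0 steps: (0.0000, 0.0000, 1.0000)
After 1 step: (0.4000, 0.2600, 0.3400)
After 2 steps: (0.4100, 0.2628, 0.3272)
After 3 steps: (0.4099, 0.2629, 0.3272)
P(in B after 3 steps) = 0.2629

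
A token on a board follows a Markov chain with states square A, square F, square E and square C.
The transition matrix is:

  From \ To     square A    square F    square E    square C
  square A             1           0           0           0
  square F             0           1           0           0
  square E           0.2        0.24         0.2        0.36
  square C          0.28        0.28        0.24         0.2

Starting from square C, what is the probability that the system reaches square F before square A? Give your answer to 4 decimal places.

Let h(s) be the probability of absorption at square F starting from transient state s. Then h(square F) = 1 and h(square A) = 0. By first-step analysis:
h(square E) = 0.2·0 + 0.24·1 + 0.2·h(square E) + 0.36·h(square C)
h(square C) = 0.28·0 + 0.28·1 + 0.24·h(square E) + 0.2·h(square C)
Solving: h(square E) = 0.5289, h(square C) = 0.5087.
Starting from square C, the probability is 0.5087.

0.5087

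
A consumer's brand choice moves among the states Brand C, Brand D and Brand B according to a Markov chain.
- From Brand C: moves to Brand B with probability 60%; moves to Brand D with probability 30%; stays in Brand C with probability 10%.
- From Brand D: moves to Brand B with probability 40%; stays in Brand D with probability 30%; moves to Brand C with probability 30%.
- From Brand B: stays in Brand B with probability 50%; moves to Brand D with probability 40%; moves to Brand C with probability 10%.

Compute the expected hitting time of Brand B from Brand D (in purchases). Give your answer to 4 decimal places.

2.2222

Let t(s) be the expected number of purchases to first reach Brand B from state s, with t(Brand B) = 0. Conditioning on the first purchase:
t(Brand C) = 1 + 0.1·t(Brand C) + 0.3·t(Brand D)
t(Brand D) = 1 + 0.3·t(Brand C) + 0.3·t(Brand D)
Solving: t(Brand C) = 1.8519, t(Brand D) = 2.2222.
Expected purchases from Brand D to Brand B: 2.2222.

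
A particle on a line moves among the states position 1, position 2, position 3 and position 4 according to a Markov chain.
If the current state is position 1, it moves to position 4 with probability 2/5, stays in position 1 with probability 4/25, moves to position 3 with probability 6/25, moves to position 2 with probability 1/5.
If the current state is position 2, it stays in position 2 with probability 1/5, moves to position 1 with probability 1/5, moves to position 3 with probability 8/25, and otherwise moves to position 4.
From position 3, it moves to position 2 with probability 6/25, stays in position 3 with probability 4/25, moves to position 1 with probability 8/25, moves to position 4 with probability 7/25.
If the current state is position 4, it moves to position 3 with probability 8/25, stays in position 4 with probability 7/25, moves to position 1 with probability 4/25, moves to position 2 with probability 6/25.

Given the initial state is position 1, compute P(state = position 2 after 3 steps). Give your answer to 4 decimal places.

Propagate the distribution vector 3 steps from position 1.
After 0 steps: (1.0000, 0.0000, 0.0000, 0.0000)
After 1 step: (0.1600, 0.2000, 0.2400, 0.4000)
After 2 steps: (0.2064, 0.2256, 0.2688, 0.2992)
After 3 steps: (0.2120, 0.2227, 0.2605, 0.3048)
P(in position 2 after 3 steps) = 0.2227

0.2227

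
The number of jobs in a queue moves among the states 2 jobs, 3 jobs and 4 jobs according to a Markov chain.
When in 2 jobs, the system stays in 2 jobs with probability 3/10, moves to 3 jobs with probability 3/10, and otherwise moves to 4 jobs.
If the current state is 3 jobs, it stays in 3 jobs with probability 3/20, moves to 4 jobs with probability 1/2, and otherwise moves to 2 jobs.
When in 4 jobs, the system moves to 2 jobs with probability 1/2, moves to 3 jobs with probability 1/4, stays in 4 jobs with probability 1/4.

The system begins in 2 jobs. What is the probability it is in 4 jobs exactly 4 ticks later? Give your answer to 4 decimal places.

Propagate the distribution vector 4 ticks from 2 jobs.
After 0 ticks: (1.0000, 0.0000, 0.0000)
After 1 tick: (0.3000, 0.3000, 0.4000)
After 2 ticks: (0.3950, 0.2350, 0.3700)
After 3 ticks: (0.3858, 0.2463, 0.3680)
After 4 ticks: (0.3859, 0.2447, 0.3694)
P(in 4 jobs after 4 ticks) = 0.3694

0.3694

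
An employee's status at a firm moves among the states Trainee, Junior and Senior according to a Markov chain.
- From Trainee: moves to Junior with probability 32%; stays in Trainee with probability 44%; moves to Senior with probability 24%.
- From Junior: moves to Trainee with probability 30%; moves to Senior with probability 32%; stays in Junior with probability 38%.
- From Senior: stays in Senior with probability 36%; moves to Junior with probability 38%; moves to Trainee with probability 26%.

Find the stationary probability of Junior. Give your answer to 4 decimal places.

0.3599

Let the stationary distribution be π with π = πP and π_1 + π_2 + π_3 = 1.
π_1 = 0.44·π_1 + 0.3·π_2 + 0.26·π_3
π_2 = 0.32·π_1 + 0.38·π_2 + 0.38·π_3
Solving with the normalization constraint gives π = (0.3346, 0.3599, 0.3054).
So the stationary probability of Junior is 0.3599.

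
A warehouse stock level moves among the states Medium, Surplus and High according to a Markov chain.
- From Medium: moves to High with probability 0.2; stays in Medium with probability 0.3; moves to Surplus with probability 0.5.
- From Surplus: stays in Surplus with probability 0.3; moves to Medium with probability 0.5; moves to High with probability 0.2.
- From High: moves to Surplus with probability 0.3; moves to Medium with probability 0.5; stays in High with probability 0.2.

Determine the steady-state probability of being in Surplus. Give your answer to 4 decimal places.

0.3833

Let the stationary distribution be π with π = πP and π_1 + π_2 + π_3 = 1.
π_1 = 0.3·π_1 + 0.5·π_2 + 0.5·π_3
π_2 = 0.5·π_1 + 0.3·π_2 + 0.3·π_3
Solving with the normalization constraint gives π = (0.4167, 0.3833, 0.2000).
So the stationary probability of Surplus is 0.3833.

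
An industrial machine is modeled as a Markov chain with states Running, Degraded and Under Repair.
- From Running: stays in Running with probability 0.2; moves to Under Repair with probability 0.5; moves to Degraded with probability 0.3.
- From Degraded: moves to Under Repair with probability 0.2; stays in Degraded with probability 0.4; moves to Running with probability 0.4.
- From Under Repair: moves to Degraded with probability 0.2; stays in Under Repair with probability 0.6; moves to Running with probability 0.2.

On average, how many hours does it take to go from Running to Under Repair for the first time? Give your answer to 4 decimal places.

Let t(s) be the expected number of hours to first reach Under Repair from state s, with t(Under Repair) = 0. Conditioning on the first hour:
t(Running) = 1 + 0.2·t(Running) + 0.3·t(Degraded)
t(Degraded) = 1 + 0.4·t(Running) + 0.4·t(Degraded)
Solving: t(Running) = 2.5000, t(Degraded) = 3.3333.
Expected hours from Running to Under Repair: 2.5000.

2.5000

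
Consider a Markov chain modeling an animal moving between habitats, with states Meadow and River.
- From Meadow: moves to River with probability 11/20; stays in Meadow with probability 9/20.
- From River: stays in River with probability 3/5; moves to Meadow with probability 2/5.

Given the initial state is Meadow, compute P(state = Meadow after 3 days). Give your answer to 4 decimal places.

Propagate the distribution vector 3 days from Meadow.
After 0 days: (1.0000, 0.0000)
After 1 day: (0.4500, 0.5500)
After 2 days: (0.4225, 0.5775)
After 3 days: (0.4211, 0.5789)
P(in Meadow after 3 days) = 0.4211

0.4211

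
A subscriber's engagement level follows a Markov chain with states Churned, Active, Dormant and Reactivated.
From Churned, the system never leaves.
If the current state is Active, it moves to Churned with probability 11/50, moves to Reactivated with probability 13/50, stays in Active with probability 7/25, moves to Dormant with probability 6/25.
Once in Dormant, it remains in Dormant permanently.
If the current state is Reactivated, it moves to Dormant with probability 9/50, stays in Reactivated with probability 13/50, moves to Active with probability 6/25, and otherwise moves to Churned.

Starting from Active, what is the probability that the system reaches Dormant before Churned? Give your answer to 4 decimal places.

0.4770

Let h(s) be the probability of absorption at Dormant starting from transient state s. Then h(Dormant) = 1 and h(Churned) = 0. By first-step analysis:
h(Active) = 0.22·0 + 0.28·h(Active) + 0.24·1 + 0.26·h(Reactivated)
h(Reactivated) = 0.32·0 + 0.24·h(Active) + 0.18·1 + 0.26·h(Reactivated)
Solving: h(Active) = 0.4770, h(Reactivated) = 0.3980.
Starting from Active, the probability is 0.4770.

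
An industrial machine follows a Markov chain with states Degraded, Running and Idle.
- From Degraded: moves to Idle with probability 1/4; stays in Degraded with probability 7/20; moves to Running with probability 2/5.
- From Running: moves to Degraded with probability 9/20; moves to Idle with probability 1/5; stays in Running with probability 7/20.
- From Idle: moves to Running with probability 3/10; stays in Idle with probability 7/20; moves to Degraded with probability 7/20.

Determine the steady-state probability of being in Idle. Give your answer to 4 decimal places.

0.2580

Let the stationary distribution be π with π = πP and π_1 + π_2 + π_3 = 1.
π_1 = 0.35·π_1 + 0.45·π_2 + 0.35·π_3
π_2 = 0.4·π_1 + 0.35·π_2 + 0.3·π_3
Solving with the normalization constraint gives π = (0.3856, 0.3564, 0.2580).
So the stationary probability of Idle is 0.2580.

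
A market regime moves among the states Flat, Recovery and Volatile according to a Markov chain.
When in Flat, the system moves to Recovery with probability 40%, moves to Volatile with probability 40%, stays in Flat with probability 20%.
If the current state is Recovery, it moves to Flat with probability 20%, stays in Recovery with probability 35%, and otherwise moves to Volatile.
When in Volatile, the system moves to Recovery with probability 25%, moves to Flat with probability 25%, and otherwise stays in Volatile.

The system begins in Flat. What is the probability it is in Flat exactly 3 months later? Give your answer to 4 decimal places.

Propagate the distribution vector 3 months from Flat.
After 0 months: (1.0000, 0.0000, 0.0000)
After 1 month: (0.2000, 0.4000, 0.4000)
After 2 months: (0.2200, 0.3200, 0.4600)
After 3 months: (0.2230, 0.3150, 0.4620)
P(in Flat after 3 months) = 0.2230

0.2230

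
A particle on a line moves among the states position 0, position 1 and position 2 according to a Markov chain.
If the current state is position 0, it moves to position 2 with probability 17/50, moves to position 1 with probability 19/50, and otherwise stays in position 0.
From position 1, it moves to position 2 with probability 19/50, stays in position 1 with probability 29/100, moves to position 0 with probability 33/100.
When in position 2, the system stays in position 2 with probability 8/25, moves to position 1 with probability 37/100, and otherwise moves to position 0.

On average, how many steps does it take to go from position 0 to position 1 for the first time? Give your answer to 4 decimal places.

2.6549

Let t(s) be the expected number of steps to first reach position 1 from state s, with t(position 1) = 0. Conditioning on the first step:
t(position 0) = 1 + 0.28·t(position 0) + 0.34·t(position 2)
t(position 2) = 1 + 0.31·t(position 0) + 0.32·t(position 2)
Solving: t(position 0) = 2.6549, t(position 2) = 2.6809.
Expected steps from position 0 to position 1: 2.6549.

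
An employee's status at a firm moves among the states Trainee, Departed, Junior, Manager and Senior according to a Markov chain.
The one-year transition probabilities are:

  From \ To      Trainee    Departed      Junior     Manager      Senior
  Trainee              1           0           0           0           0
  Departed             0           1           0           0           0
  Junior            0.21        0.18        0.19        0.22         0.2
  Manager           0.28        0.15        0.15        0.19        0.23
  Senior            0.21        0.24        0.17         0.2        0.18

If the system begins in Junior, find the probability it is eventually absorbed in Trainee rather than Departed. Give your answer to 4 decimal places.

Let h(s) be the probability of absorption at Trainee starting from transient state s. Then h(Trainee) = 1 and h(Departed) = 0. By first-step analysis:
h(Junior) = 0.21·1 + 0.18·0 + 0.19·h(Junior) + 0.22·h(Manager) + 0.2·h(Senior)
h(Manager) = 0.28·1 + 0.15·0 + 0.15·h(Junior) + 0.19·h(Manager) + 0.23·h(Senior)
h(Senior) = 0.21·1 + 0.24·0 + 0.17·h(Junior) + 0.2·h(Manager) + 0.18·h(Senior)
Solving: h(Junior) = 0.5473, h(Manager) = 0.5930, h(Senior) = 0.5142.
Starting from Junior, the probability is 0.5473.

0.5473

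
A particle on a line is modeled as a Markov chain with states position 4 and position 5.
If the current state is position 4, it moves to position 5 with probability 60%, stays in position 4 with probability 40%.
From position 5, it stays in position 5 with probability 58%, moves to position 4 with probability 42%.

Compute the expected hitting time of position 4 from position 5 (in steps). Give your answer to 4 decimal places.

Let t(s) be the expected number of steps to first reach position 4 from state s, with t(position 4) = 0. Conditioning on the first step:
t(position 5) = 1 + 0.58·t(position 5)
Solving: t(position 5) = 2.3810.
Expected steps from position 5 to position 4: 2.3810.

2.3810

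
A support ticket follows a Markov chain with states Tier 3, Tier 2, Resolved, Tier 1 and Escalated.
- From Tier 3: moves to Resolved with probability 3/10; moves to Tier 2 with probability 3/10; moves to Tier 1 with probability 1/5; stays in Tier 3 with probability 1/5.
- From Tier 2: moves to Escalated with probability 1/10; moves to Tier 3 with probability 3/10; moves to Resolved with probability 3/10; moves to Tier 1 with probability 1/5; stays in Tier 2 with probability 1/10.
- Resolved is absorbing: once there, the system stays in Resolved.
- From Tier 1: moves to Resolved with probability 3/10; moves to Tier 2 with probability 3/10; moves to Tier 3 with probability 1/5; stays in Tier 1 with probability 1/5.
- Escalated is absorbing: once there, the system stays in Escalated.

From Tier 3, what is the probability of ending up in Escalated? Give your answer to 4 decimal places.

0.0769

Let h(s) be the probability of absorption at Escalated starting from transient state s. Then h(Escalated) = 1 and h(Resolved) = 0. By first-step analysis:
h(Tier 3) = 0.2·h(Tier 3) + 0.3·h(Tier 2) + 0.3·0 + 0.2·h(Tier 1)
h(Tier 2) = 0.3·h(Tier 3) + 0.1·h(Tier 2) + 0.3·0 + 0.2·h(Tier 1) + 0.1·1
h(Tier 1) = 0.2·h(Tier 3) + 0.3·h(Tier 2) + 0.3·0 + 0.2·h(Tier 1)
Solving: h(Tier 3) = 0.0769, h(Tier 2) = 0.1538, h(Tier 1) = 0.0769.
Starting from Tier 3, the probability is 0.0769.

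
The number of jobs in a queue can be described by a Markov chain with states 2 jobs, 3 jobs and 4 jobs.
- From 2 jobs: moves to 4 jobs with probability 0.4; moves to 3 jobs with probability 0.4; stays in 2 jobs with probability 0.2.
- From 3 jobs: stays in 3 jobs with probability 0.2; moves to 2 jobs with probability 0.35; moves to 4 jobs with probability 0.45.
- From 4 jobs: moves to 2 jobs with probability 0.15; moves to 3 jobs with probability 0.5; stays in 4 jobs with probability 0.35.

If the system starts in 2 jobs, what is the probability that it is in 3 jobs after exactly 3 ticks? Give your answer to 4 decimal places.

Propagate the distribution vector 3 ticks from 2 jobs.
After 0 ticks: (1.0000, 0.0000, 0.0000)
After 1 tick: (0.2000, 0.4000, 0.4000)
After 2 ticks: (0.2400, 0.3600, 0.4000)
After 3 ticks: (0.2340, 0.3680, 0.3980)
P(in 3 jobs after 3 ticks) = 0.3680

0.3680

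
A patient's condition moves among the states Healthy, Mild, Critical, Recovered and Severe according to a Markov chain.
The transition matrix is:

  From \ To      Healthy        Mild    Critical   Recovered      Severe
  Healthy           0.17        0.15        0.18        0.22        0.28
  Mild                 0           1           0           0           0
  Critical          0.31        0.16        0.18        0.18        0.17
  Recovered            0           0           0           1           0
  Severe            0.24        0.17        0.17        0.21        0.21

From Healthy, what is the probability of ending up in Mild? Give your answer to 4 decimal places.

Let h(s) be the probability of absorption at Mild starting from transient state s. Then h(Mild) = 1 and h(Recovered) = 0. By first-step analysis:
h(Healthy) = 0.17·h(Healthy) + 0.15·1 + 0.18·h(Critical) + 0.22·0 + 0.28·h(Severe)
h(Critical) = 0.31·h(Healthy) + 0.16·1 + 0.18·h(Critical) + 0.18·0 + 0.17·h(Severe)
h(Severe) = 0.24·h(Healthy) + 0.17·1 + 0.17·h(Critical) + 0.21·0 + 0.21·h(Severe)
Solving: h(Healthy) = 0.4267, h(Critical) = 0.4479, h(Severe) = 0.4412.
Starting from Healthy, the probability is 0.4267.

0.4267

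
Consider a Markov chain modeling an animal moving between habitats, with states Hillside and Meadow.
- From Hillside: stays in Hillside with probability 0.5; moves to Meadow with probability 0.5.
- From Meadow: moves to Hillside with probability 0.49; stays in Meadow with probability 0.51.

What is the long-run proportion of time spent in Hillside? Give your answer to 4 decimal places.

Let the stationary distribution be π with π = πP and π_1 + π_2 = 1.
π_1 = 0.5·π_1 + 0.49·π_2
Solving with the normalization constraint gives π = (0.4949, 0.5051).
So the stationary probability of Hillside is 0.4949.

0.4949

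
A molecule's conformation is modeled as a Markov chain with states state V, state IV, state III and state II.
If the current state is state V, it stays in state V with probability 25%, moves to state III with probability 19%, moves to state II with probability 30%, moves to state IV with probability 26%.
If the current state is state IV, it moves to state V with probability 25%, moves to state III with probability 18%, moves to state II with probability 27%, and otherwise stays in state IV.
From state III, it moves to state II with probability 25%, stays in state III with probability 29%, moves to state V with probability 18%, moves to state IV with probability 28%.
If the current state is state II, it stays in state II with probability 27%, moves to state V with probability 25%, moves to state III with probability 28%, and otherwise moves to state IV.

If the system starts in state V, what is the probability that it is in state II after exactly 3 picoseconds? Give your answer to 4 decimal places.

Propagate the distribution vector 3 picoseconds from state V.
After 0 picoseconds: (1.0000, 0.0000, 0.0000, 0.0000)
After 1 picosecond: (0.2500, 0.2600, 0.1900, 0.3000)
After 2 picoseconds: (0.2367, 0.2562, 0.2334, 0.2737)
After 3 picoseconds: (0.2337, 0.2585, 0.2354, 0.2724)
P(in state II after 3 picoseconds) = 0.2724

0.2724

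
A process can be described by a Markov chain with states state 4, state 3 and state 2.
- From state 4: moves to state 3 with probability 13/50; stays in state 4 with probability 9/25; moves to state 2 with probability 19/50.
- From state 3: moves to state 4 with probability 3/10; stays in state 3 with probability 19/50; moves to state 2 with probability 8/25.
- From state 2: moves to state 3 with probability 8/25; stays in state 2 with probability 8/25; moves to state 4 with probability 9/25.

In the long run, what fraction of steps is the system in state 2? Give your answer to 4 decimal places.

Let the stationary distribution be π with π = πP and π_1 + π_2 + π_3 = 1.
π_1 = 0.36·π_1 + 0.3·π_2 + 0.36·π_3
π_2 = 0.26·π_1 + 0.38·π_2 + 0.32·π_3
Solving with the normalization constraint gives π = (0.3409, 0.3187, 0.3405).
So the stationary probability of state 2 is 0.3405.

0.3405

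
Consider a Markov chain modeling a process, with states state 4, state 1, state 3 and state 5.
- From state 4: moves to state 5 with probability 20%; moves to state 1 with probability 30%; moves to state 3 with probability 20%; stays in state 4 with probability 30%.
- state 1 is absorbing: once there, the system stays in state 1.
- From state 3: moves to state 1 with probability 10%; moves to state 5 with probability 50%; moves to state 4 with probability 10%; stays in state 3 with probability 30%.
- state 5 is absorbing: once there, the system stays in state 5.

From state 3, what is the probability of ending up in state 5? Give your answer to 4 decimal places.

0.7872

Let h(s) be the probability of absorption at state 5 starting from transient state s. Then h(state 5) = 1 and h(state 1) = 0. By first-step analysis:
h(state 4) = 0.3·h(state 4) + 0.3·0 + 0.2·h(state 3) + 0.2·1
h(state 3) = 0.1·h(state 4) + 0.1·0 + 0.3·h(state 3) + 0.5·1
Solving: h(state 4) = 0.5106, h(state 3) = 0.7872.
Starting from state 3, the probability is 0.7872.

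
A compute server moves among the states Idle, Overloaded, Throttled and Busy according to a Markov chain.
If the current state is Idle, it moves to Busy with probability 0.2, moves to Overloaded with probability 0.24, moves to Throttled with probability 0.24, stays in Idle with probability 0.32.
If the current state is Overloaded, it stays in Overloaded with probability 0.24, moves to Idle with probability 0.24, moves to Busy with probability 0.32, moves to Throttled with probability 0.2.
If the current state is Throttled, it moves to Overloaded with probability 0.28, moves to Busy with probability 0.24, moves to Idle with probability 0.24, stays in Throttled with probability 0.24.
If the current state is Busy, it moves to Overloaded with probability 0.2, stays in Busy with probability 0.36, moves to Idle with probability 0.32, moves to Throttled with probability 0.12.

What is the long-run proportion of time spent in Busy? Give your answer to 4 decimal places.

Let the stationary distribution be π with π = πP and π_1 + π_2 + π_3 + π_4 = 1.
π_1 = 0.32·π_1 + 0.24·π_2 + 0.24·π_3 + 0.32·π_4
π_2 = 0.24·π_1 + 0.24·π_2 + 0.28·π_3 + 0.2·π_4
π_3 = 0.24·π_1 + 0.2·π_2 + 0.24·π_3 + 0.12·π_4
Solving with the normalization constraint gives π = (0.2853, 0.2366, 0.1968, 0.2813).
So the stationary probability of Busy is 0.2813.

0.2813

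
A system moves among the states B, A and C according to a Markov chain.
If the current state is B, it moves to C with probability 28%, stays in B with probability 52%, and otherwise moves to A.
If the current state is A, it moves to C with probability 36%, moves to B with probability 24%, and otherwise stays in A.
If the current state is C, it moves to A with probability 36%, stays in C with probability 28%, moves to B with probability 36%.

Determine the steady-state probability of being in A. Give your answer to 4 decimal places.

0.3110

Let the stationary distribution be π with π = πP and π_1 + π_2 + π_3 = 1.
π_1 = 0.52·π_1 + 0.24·π_2 + 0.36·π_3
π_2 = 0.2·π_1 + 0.4·π_2 + 0.36·π_3
Solving with the normalization constraint gives π = (0.3841, 0.3110, 0.3049).
So the stationary probability of A is 0.3110.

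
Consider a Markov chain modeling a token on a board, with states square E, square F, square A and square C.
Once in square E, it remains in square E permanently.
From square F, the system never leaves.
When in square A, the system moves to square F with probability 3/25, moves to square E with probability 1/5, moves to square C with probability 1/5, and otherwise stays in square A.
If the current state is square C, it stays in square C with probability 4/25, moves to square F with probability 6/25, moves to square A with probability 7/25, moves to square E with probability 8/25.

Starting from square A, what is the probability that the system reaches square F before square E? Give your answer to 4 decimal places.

0.3908

Let h(s) be the probability of absorption at square F starting from transient state s. Then h(square F) = 1 and h(square E) = 0. By first-step analysis:
h(square A) = 0.2·0 + 0.12·1 + 0.48·h(square A) + 0.2·h(square C)
h(square C) = 0.32·0 + 0.24·1 + 0.28·h(square A) + 0.16·h(square C)
Solving: h(square A) = 0.3908, h(square C) = 0.4160.
Starting from square A, the probability is 0.3908.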